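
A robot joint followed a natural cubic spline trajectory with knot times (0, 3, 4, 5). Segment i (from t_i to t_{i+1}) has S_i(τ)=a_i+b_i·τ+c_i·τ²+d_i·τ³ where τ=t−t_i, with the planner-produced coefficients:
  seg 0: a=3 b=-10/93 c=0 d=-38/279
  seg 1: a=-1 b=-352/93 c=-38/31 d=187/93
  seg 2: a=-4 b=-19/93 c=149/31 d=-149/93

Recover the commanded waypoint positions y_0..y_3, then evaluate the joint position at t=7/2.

y_0 = S_0(0) = a_0 = 3
y_1 = S_1(0) = a_1 = -1
y_2 = S_2(0) = a_2 = -4
y_3 = S_2(1) = -1
t_q=7/2 is in segment 1 (τ=1/2); S_1(τ)=-731/248

y_0=3 y_1=-1 y_2=-4 y_3=-1
S(7/2) = -731/248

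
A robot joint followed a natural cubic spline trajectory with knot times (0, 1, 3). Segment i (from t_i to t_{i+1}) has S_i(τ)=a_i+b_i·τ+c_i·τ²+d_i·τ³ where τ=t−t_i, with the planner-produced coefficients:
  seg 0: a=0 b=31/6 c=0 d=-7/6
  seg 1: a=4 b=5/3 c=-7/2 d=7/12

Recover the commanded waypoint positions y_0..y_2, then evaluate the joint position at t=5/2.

y_0 = S_0(0) = a_0 = 0
y_1 = S_1(0) = a_1 = 4
y_2 = S_1(2) = -2
t_q=5/2 is in segment 1 (τ=3/2); S_1(τ)=19/32

y_0=0 y_1=4 y_2=-2
S(5/2) = 19/32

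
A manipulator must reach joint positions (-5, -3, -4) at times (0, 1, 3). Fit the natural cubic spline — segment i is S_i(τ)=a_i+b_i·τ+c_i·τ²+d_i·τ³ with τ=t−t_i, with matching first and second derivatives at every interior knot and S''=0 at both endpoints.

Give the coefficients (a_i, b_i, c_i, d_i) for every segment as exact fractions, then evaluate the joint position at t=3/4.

Δ: Δ0=2, Δ1=-1/2
row 1: diag=6, rhs=-15; c'=1/3, d'=-5/2
back: M1=-5/2
M: M0=0, M1=-5/2, M2=0
seg 0: a=-5, c=M0/2=0, d=(M1−M0)/(6·1)=-5/12, b=Δ0−h0·(2M0+M1)/6=29/12
seg 1: a=-3, c=M1/2=-5/4, d=(M2−M1)/(6·2)=5/24, b=Δ1−h1·(2M1+M2)/6=7/6
t_q=3/4 → seg 0, τ=3/4; S=-5+29/12·τ+0·τ²+-5/12·τ³=-861/256

  seg 0: a=-5 b=29/12 c=0 d=-5/12
  seg 1: a=-3 b=7/6 c=-5/4 d=5/24
S(3/4) = -861/256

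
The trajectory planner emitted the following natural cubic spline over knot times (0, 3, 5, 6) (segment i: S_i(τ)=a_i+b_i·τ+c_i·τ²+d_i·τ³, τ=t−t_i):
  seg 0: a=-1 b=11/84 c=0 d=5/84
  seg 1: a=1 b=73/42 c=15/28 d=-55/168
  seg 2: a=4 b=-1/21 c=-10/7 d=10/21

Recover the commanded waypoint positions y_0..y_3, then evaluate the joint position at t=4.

y_0=-1 y_1=1 y_2=4 y_3=3
S(4) = 165/56

y_0 = S_0(0) = a_0 = -1
y_1 = S_1(0) = a_1 = 1
y_2 = S_2(0) = a_2 = 4
y_3 = S_2(1) = 3
t_q=4 is in segment 1 (τ=1); S_1(τ)=165/56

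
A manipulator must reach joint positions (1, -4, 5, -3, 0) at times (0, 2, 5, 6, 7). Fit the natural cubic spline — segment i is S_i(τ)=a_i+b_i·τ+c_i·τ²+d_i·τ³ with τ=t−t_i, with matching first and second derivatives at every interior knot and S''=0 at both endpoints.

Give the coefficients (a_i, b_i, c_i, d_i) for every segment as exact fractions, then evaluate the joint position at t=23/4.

  seg 0: a=1 b=-678/137 c=0 d=671/1096
  seg 1: a=-4 b=657/274 c=2013/548 d=-1903/1644
  seg 2: a=5 b=-3735/548 c=-924/137 d=3047/548
  seg 3: a=-3 b=-993/274 c=5445/548 d=-1815/548
S(23/4) = -54707/35072

Δ: Δ0=-5/2, Δ1=3, Δ2=-8, Δ3=3
row 1: diag=10, rhs=33; c'=3/10, d'=33/10
row 2: denom=8−3·3/10=71/10; d'=(-66−3·33/10)/(71/10)=-759/71
row 3: denom=4−1·10/71=274/71; d'=(66−1·-759/71)/(274/71)=5445/274
back: M3=5445/274
back: M2=-759/71−10/71·5445/274=-1848/137
back: M1=33/10−3/10·-1848/137=2013/274
M: M0=0, M1=2013/274, M2=-1848/137, M3=5445/274, M4=0
seg 0: a=1, c=M0/2=0, d=(M1−M0)/(6·2)=671/1096, b=Δ0−h0·(2M0+M1)/6=-678/137
seg 1: a=-4, c=M1/2=2013/548, d=(M2−M1)/(6·3)=-1903/1644, b=Δ1−h1·(2M1+M2)/6=657/274
seg 2: a=5, c=M2/2=-924/137, d=(M3−M2)/(6·1)=3047/548, b=Δ2−h2·(2M2+M3)/6=-3735/548
seg 3: a=-3, c=M3/2=5445/548, d=(M4−M3)/(6·1)=-1815/548, b=Δ3−h3·(2M3+M4)/6=-993/274
t_q=23/4 → seg 2, τ=3/4; S=5+-3735/548·τ+-924/137·τ²+3047/548·τ³=-54707/35072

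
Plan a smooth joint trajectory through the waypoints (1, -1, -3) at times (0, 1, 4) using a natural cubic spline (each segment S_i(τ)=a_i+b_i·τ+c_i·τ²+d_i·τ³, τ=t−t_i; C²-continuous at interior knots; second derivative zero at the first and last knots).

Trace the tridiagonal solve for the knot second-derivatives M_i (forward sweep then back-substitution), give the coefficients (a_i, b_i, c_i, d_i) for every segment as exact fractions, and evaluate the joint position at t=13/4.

Δ: Δ0=-2, Δ1=-2/3
row 1: diag=8, rhs=8; c'=3/8, d'=1
back: M1=1
M: M0=0, M1=1, M2=0
seg 0: a=1, c=M0/2=0, d=(M1−M0)/(6·1)=1/6, b=Δ0−h0·(2M0+M1)/6=-13/6
seg 1: a=-1, c=M1/2=1/2, d=(M2−M1)/(6·3)=-1/18, b=Δ1−h1·(2M1+M2)/6=-5/3
t_q=13/4 → seg 1, τ=9/4; S=-1+-5/3·τ+1/2·τ²+-1/18·τ³=-365/128

  seg 0: a=1 b=-13/6 c=0 d=1/6
  seg 1: a=-1 b=-5/3 c=1/2 d=-1/18
S(13/4) = -365/128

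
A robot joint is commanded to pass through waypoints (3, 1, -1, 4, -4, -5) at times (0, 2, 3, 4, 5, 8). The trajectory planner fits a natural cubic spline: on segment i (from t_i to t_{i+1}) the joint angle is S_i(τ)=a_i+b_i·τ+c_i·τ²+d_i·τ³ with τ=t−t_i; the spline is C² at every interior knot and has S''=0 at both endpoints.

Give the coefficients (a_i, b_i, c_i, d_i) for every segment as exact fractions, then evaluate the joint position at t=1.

Δ: Δ0=-1, Δ1=-2, Δ2=5, Δ3=-8, Δ4=-1/3
row 1: diag=6, rhs=-6; c'=1/6, d'=-1
row 2: denom=4−1·1/6=23/6; d'=(42−1·-1)/(23/6)=258/23
row 3: denom=4−1·6/23=86/23; d'=(-78−1·258/23)/(86/23)=-1026/43
row 4: denom=8−1·23/86=665/86; d'=(46−1·-1026/43)/(665/86)=6008/665
back: M4=6008/665
back: M3=-1026/43−23/86·6008/665=-17474/665
back: M2=258/23−6/23·-17474/665=12018/665
back: M1=-1−1/6·12018/665=-2668/665
M: M0=0, M1=-2668/665, M2=12018/665, M3=-17474/665, M4=6008/665, M5=0
seg 0: a=3, c=M0/2=0, d=(M1−M0)/(6·2)=-667/1995, b=Δ0−h0·(2M0+M1)/6=673/1995
seg 1: a=1, c=M1/2=-1334/665, d=(M2−M1)/(6·1)=1049/285, b=Δ1−h1·(2M1+M2)/6=-7331/1995
seg 2: a=-1, c=M2/2=6009/665, d=(M3−M2)/(6·1)=-14746/1995, b=Δ2−h2·(2M2+M3)/6=6694/1995
seg 3: a=4, c=M3/2=-8737/665, d=(M4−M3)/(6·1)=11741/1995, b=Δ3−h3·(2M3+M4)/6=-298/399
seg 4: a=-4, c=M4/2=3004/665, d=(M5−M4)/(6·3)=-3004/5985, b=Δ4−h4·(2M4+M5)/6=-18689/1995
t_q=1 → seg 0, τ=1; S=3+673/1995·τ+0·τ²+-667/1995·τ³=1997/665

  seg 0: a=3 b=673/1995 c=0 d=-667/1995
  seg 1: a=1 b=-7331/1995 c=-1334/665 d=1049/285
  seg 2: a=-1 b=6694/1995 c=6009/665 d=-14746/1995
  seg 3: a=4 b=-298/399 c=-8737/665 d=11741/1995
  seg 4: a=-4 b=-18689/1995 c=3004/665 d=-3004/5985
S(1) = 1997/665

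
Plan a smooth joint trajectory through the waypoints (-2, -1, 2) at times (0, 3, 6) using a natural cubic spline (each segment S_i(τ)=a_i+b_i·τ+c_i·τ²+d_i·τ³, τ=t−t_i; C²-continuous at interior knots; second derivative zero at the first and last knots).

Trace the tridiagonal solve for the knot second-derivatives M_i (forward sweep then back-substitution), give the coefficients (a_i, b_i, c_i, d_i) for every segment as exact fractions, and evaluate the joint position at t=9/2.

  seg 0: a=-2 b=1/6 c=0 d=1/54
  seg 1: a=-1 b=2/3 c=1/6 d=-1/54
S(9/2) = 5/16

Δ: Δ0=1/3, Δ1=1
row 1: diag=12, rhs=4; c'=1/4, d'=1/3
back: M1=1/3
M: M0=0, M1=1/3, M2=0
seg 0: a=-2, c=M0/2=0, d=(M1−M0)/(6·3)=1/54, b=Δ0−h0·(2M0+M1)/6=1/6
seg 1: a=-1, c=M1/2=1/6, d=(M2−M1)/(6·3)=-1/54, b=Δ1−h1·(2M1+M2)/6=2/3
t_q=9/2 → seg 1, τ=3/2; S=-1+2/3·τ+1/6·τ²+-1/54·τ³=5/16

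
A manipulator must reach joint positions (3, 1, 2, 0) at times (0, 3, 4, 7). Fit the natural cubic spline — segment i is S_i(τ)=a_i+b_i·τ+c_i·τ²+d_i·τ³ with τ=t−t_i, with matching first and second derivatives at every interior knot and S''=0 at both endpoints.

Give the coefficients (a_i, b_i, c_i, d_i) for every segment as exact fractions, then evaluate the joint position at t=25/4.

  seg 0: a=3 b=-29/21 c=0 d=5/63
  seg 1: a=1 b=16/21 c=5/7 d=-10/21
  seg 2: a=2 b=16/21 c=-5/7 d=5/63
S(25/4) = 449/448

Δ: Δ0=-2/3, Δ1=1, Δ2=-2/3
row 1: diag=8, rhs=10; c'=1/8, d'=5/4
row 2: denom=8−1·1/8=63/8; d'=(-10−1·5/4)/(63/8)=-10/7
back: M2=-10/7
back: M1=5/4−1/8·-10/7=10/7
M: M0=0, M1=10/7, M2=-10/7, M3=0
seg 0: a=3, c=M0/2=0, d=(M1−M0)/(6·3)=5/63, b=Δ0−h0·(2M0+M1)/6=-29/21
seg 1: a=1, c=M1/2=5/7, d=(M2−M1)/(6·1)=-10/21, b=Δ1−h1·(2M1+M2)/6=16/21
seg 2: a=2, c=M2/2=-5/7, d=(M3−M2)/(6·3)=5/63, b=Δ2−h2·(2M2+M3)/6=16/21
t_q=25/4 → seg 2, τ=9/4; S=2+16/21·τ+-5/7·τ²+5/63·τ³=449/448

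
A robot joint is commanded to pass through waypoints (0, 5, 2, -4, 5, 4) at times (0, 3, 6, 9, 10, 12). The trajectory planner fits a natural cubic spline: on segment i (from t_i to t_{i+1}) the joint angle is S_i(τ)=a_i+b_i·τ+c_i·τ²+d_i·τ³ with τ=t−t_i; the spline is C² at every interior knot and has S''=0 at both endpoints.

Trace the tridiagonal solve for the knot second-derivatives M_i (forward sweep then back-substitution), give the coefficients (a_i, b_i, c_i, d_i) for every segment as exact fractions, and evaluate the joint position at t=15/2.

  seg 0: a=0 b=7409/3798 c=0 d=-1079/34182
  seg 1: a=5 b=2086/1899 c=-1079/3798 d=-4733/34182
  seg 2: a=2 b=-16501/3798 c=-2906/1899 d=26341/34182
  seg 3: a=-4 b=13825/1899 c=2281/422 d=-13997/3798
  seg 4: a=5 b=26717/3798 c=-3577/633 d=3577/3798
S(15/2) = -18093/3376

Δ: Δ0=5/3, Δ1=-1, Δ2=-2, Δ3=9, Δ4=-1/2
row 1: diag=12, rhs=-16; c'=1/4, d'=-4/3
row 2: denom=12−3·1/4=45/4; d'=(-6−3·-4/3)/(45/4)=-8/45
row 3: denom=8−3·4/15=36/5; d'=(66−3·-8/45)/(36/5)=499/54
row 4: denom=6−1·5/36=211/36; d'=(-57−1·499/54)/(211/36)=-7154/633
back: M4=-7154/633
back: M3=499/54−5/36·-7154/633=2281/211
back: M2=-8/45−4/15·2281/211=-5812/1899
back: M1=-4/3−1/4·-5812/1899=-1079/1899
M: M0=0, M1=-1079/1899, M2=-5812/1899, M3=2281/211, M4=-7154/633, M5=0
seg 0: a=0, c=M0/2=0, d=(M1−M0)/(6·3)=-1079/34182, b=Δ0−h0·(2M0+M1)/6=7409/3798
seg 1: a=5, c=M1/2=-1079/3798, d=(M2−M1)/(6·3)=-4733/34182, b=Δ1−h1·(2M1+M2)/6=2086/1899
seg 2: a=2, c=M2/2=-2906/1899, d=(M3−M2)/(6·3)=26341/34182, b=Δ2−h2·(2M2+M3)/6=-16501/3798
seg 3: a=-4, c=M3/2=2281/422, d=(M4−M3)/(6·1)=-13997/3798, b=Δ3−h3·(2M3+M4)/6=13825/1899
seg 4: a=5, c=M4/2=-3577/633, d=(M5−M4)/(6·2)=3577/3798, b=Δ4−h4·(2M4+M5)/6=26717/3798
t_q=15/2 → seg 2, τ=3/2; S=2+-16501/3798·τ+-2906/1899·τ²+26341/34182·τ³=-18093/3376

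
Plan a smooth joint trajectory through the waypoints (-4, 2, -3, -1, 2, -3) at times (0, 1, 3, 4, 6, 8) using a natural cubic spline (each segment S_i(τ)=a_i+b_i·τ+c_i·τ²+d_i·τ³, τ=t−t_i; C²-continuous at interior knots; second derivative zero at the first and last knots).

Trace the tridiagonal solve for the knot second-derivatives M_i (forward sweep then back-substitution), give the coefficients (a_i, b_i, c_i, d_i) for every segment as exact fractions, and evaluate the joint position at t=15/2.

  seg 0: a=-4 b=2681/340 c=0 d=-641/340
  seg 1: a=2 b=379/170 c=-1923/340 d=1119/680
  seg 2: a=-3 b=-11/17 c=717/170 d=-267/170
  seg 3: a=-1 b=523/170 c=-42/85 d=-5/34
  seg 4: a=2 b=-113/170 c=-117/85 d=39/170
S(15/2) = -359/272

Δ: Δ0=6, Δ1=-5/2, Δ2=2, Δ3=3/2, Δ4=-5/2
row 1: diag=6, rhs=-51; c'=1/3, d'=-17/2
row 2: denom=6−2·1/3=16/3; d'=(27−2·-17/2)/(16/3)=33/4
row 3: denom=6−1·3/16=93/16; d'=(-3−1·33/4)/(93/16)=-60/31
row 4: denom=8−2·32/93=680/93; d'=(-24−2·-60/31)/(680/93)=-234/85
back: M4=-234/85
back: M3=-60/31−32/93·-234/85=-84/85
back: M2=33/4−3/16·-84/85=717/85
back: M1=-17/2−1/3·717/85=-1923/170
M: M0=0, M1=-1923/170, M2=717/85, M3=-84/85, M4=-234/85, M5=0
seg 0: a=-4, c=M0/2=0, d=(M1−M0)/(6·1)=-641/340, b=Δ0−h0·(2M0+M1)/6=2681/340
seg 1: a=2, c=M1/2=-1923/340, d=(M2−M1)/(6·2)=1119/680, b=Δ1−h1·(2M1+M2)/6=379/170
seg 2: a=-3, c=M2/2=717/170, d=(M3−M2)/(6·1)=-267/170, b=Δ2−h2·(2M2+M3)/6=-11/17
seg 3: a=-1, c=M3/2=-42/85, d=(M4−M3)/(6·2)=-5/34, b=Δ3−h3·(2M3+M4)/6=523/170
seg 4: a=2, c=M4/2=-117/85, d=(M5−M4)/(6·2)=39/170, b=Δ4−h4·(2M4+M5)/6=-113/170
t_q=15/2 → seg 4, τ=3/2; S=2+-113/170·τ+-117/85·τ²+39/170·τ³=-359/272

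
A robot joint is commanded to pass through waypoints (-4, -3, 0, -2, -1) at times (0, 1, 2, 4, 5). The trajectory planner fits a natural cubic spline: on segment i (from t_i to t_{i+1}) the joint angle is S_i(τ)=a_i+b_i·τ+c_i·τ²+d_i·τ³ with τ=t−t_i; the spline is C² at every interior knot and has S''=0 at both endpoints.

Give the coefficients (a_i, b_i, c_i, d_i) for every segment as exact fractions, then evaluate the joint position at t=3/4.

  seg 0: a=-4 b=15/61 c=0 d=46/61
  seg 1: a=-3 b=153/61 c=138/61 d=-108/61
  seg 2: a=0 b=105/61 c=-186/61 d=103/122
  seg 3: a=-2 b=-21/61 c=123/61 d=-41/61
S(3/4) = -6827/1952

Δ: Δ0=1, Δ1=3, Δ2=-1, Δ3=1
row 1: diag=4, rhs=12; c'=1/4, d'=3
row 2: denom=6−1·1/4=23/4; d'=(-24−1·3)/(23/4)=-108/23
row 3: denom=6−2·8/23=122/23; d'=(12−2·-108/23)/(122/23)=246/61
back: M3=246/61
back: M2=-108/23−8/23·246/61=-372/61
back: M1=3−1/4·-372/61=276/61
M: M0=0, M1=276/61, M2=-372/61, M3=246/61, M4=0
seg 0: a=-4, c=M0/2=0, d=(M1−M0)/(6·1)=46/61, b=Δ0−h0·(2M0+M1)/6=15/61
seg 1: a=-3, c=M1/2=138/61, d=(M2−M1)/(6·1)=-108/61, b=Δ1−h1·(2M1+M2)/6=153/61
seg 2: a=0, c=M2/2=-186/61, d=(M3−M2)/(6·2)=103/122, b=Δ2−h2·(2M2+M3)/6=105/61
seg 3: a=-2, c=M3/2=123/61, d=(M4−M3)/(6·1)=-41/61, b=Δ3−h3·(2M3+M4)/6=-21/61
t_q=3/4 → seg 0, τ=3/4; S=-4+15/61·τ+0·τ²+46/61·τ³=-6827/1952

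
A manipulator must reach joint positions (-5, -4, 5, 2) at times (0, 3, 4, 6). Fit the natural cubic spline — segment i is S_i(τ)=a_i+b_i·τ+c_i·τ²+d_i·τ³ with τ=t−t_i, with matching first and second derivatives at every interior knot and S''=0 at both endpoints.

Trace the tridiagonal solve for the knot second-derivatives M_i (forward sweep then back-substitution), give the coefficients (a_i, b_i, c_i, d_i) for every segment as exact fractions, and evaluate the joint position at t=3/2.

Δ: Δ0=1/3, Δ1=9, Δ2=-3/2
row 1: diag=8, rhs=52; c'=1/8, d'=13/2
row 2: denom=6−1·1/8=47/8; d'=(-63−1·13/2)/(47/8)=-556/47
back: M2=-556/47
back: M1=13/2−1/8·-556/47=375/47
M: M0=0, M1=375/47, M2=-556/47, M3=0
seg 0: a=-5, c=M0/2=0, d=(M1−M0)/(6·3)=125/282, b=Δ0−h0·(2M0+M1)/6=-1031/282
seg 1: a=-4, c=M1/2=375/94, d=(M2−M1)/(6·1)=-931/282, b=Δ1−h1·(2M1+M2)/6=1172/141
seg 2: a=5, c=M2/2=-278/47, d=(M3−M2)/(6·2)=139/141, b=Δ2−h2·(2M2+M3)/6=1801/282
t_q=3/2 → seg 0, τ=3/2; S=-5+-1031/282·τ+0·τ²+125/282·τ³=-6759/752

  seg 0: a=-5 b=-1031/282 c=0 d=125/282
  seg 1: a=-4 b=1172/141 c=375/94 d=-931/282
  seg 2: a=5 b=1801/282 c=-278/47 d=139/141
S(3/2) = -6759/752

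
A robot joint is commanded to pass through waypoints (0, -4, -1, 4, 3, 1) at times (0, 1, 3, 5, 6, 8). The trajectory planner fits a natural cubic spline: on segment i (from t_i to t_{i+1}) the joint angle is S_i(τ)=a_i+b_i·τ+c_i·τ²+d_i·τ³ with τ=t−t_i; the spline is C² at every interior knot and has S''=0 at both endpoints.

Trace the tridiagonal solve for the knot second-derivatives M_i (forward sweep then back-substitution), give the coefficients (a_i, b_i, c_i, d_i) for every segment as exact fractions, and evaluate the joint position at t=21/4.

  seg 0: a=0 b=-3419/698 c=0 d=627/698
  seg 1: a=-4 b=-769/349 c=1881/698 d=-1177/2792
  seg 2: a=-1 b=2455/698 c=231/1396 d=-941/2792
  seg 3: a=4 b=47/349 c=-648/349 d=252/349
  seg 4: a=3 b=-493/349 c=108/349 d=-18/349
S(21/4) = 21939/5584

Δ: Δ0=-4, Δ1=3/2, Δ2=5/2, Δ3=-1, Δ4=-1
row 1: diag=6, rhs=33; c'=1/3, d'=11/2
row 2: denom=8−2·1/3=22/3; d'=(6−2·11/2)/(22/3)=-15/22
row 3: denom=6−2·3/11=60/11; d'=(-21−2·-15/22)/(60/11)=-18/5
row 4: denom=6−1·11/60=349/60; d'=(0−1·-18/5)/(349/60)=216/349
back: M4=216/349
back: M3=-18/5−11/60·216/349=-1296/349
back: M2=-15/22−3/11·-1296/349=231/698
back: M1=11/2−1/3·231/698=1881/349
M: M0=0, M1=1881/349, M2=231/698, M3=-1296/349, M4=216/349, M5=0
seg 0: a=0, c=M0/2=0, d=(M1−M0)/(6·1)=627/698, b=Δ0−h0·(2M0+M1)/6=-3419/698
seg 1: a=-4, c=M1/2=1881/698, d=(M2−M1)/(6·2)=-1177/2792, b=Δ1−h1·(2M1+M2)/6=-769/349
seg 2: a=-1, c=M2/2=231/1396, d=(M3−M2)/(6·2)=-941/2792, b=Δ2−h2·(2M2+M3)/6=2455/698
seg 3: a=4, c=M3/2=-648/349, d=(M4−M3)/(6·1)=252/349, b=Δ3−h3·(2M3+M4)/6=47/349
seg 4: a=3, c=M4/2=108/349, d=(M5−M4)/(6·2)=-18/349, b=Δ4−h4·(2M4+M5)/6=-493/349
t_q=21/4 → seg 3, τ=1/4; S=4+47/349·τ+-648/349·τ²+252/349·τ³=21939/5584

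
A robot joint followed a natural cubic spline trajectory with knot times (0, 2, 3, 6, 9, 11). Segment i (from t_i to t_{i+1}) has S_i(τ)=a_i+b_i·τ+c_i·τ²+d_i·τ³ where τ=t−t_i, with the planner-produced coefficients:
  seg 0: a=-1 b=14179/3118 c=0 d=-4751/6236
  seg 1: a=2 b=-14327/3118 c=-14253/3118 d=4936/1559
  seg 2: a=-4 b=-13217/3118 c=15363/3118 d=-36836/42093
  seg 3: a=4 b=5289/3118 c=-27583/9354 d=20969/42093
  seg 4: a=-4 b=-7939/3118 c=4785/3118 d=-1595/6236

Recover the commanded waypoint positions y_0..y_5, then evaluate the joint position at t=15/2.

y_0=-1 y_1=2 y_2=-4 y_3=4 y_4=-4 y_5=-5
S(15/2) = 9921/6236

y_0 = S_0(0) = a_0 = -1
y_1 = S_1(0) = a_1 = 2
y_2 = S_2(0) = a_2 = -4
y_3 = S_3(0) = a_3 = 4
y_4 = S_4(0) = a_4 = -4
y_5 = S_4(2) = -5
t_q=15/2 is in segment 3 (τ=3/2); S_3(τ)=9921/6236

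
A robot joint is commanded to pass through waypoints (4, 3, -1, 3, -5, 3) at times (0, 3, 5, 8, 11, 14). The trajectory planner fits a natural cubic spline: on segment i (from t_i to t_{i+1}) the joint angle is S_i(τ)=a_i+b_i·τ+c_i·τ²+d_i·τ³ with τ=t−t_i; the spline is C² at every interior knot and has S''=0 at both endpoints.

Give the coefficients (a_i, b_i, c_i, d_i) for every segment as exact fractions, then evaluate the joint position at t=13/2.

Δ: Δ0=-1/3, Δ1=-2, Δ2=4/3, Δ3=-8/3, Δ4=8/3
row 1: diag=10, rhs=-10; c'=1/5, d'=-1
row 2: denom=10−2·1/5=48/5; d'=(20−2·-1)/(48/5)=55/24
row 3: denom=12−3·5/16=177/16; d'=(-24−3·55/24)/(177/16)=-494/177
row 4: denom=12−3·16/59=660/59; d'=(32−3·-494/177)/(660/59)=397/110
back: M4=397/110
back: M3=-494/177−16/59·397/110=-622/165
back: M2=55/24−5/16·-622/165=229/66
back: M1=-1−1/5·229/66=-559/330
M: M0=0, M1=-559/330, M2=229/66, M3=-622/165, M4=397/110, M5=0
seg 0: a=4, c=M0/2=0, d=(M1−M0)/(6·3)=-559/5940, b=Δ0−h0·(2M0+M1)/6=113/220
seg 1: a=3, c=M1/2=-559/660, d=(M2−M1)/(6·2)=71/165, b=Δ1−h1·(2M1+M2)/6=-223/110
seg 2: a=-1, c=M2/2=229/132, d=(M3−M2)/(6·3)=-2389/5940, b=Δ2−h2·(2M2+M3)/6=-83/330
seg 3: a=3, c=M3/2=-311/165, d=(M4−M3)/(6·3)=487/1188, b=Δ3−h3·(2M3+M4)/6=-463/660
seg 4: a=-5, c=M4/2=397/220, d=(M5−M4)/(6·3)=-397/1980, b=Δ4−h4·(2M4+M5)/6=-311/330
t_q=13/2 → seg 2, τ=3/2; S=-1+-83/330·τ+229/132·τ²+-2389/5940·τ³=187/160

  seg 0: a=4 b=113/220 c=0 d=-559/5940
  seg 1: a=3 b=-223/110 c=-559/660 d=71/165
  seg 2: a=-1 b=-83/330 c=229/132 d=-2389/5940
  seg 3: a=3 b=-463/660 c=-311/165 d=487/1188
  seg 4: a=-5 b=-311/330 c=397/220 d=-397/1980
S(13/2) = 187/160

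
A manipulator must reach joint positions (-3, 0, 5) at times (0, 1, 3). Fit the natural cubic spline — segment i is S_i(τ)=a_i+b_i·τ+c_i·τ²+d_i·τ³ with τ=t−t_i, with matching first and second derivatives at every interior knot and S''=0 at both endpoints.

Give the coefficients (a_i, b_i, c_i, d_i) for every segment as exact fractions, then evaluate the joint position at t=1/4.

  seg 0: a=-3 b=37/12 c=0 d=-1/12
  seg 1: a=0 b=17/6 c=-1/4 d=1/24
S(1/4) = -571/256

Δ: Δ0=3, Δ1=5/2
row 1: diag=6, rhs=-3; c'=1/3, d'=-1/2
back: M1=-1/2
M: M0=0, M1=-1/2, M2=0
seg 0: a=-3, c=M0/2=0, d=(M1−M0)/(6·1)=-1/12, b=Δ0−h0·(2M0+M1)/6=37/12
seg 1: a=0, c=M1/2=-1/4, d=(M2−M1)/(6·2)=1/24, b=Δ1−h1·(2M1+M2)/6=17/6
t_q=1/4 → seg 0, τ=1/4; S=-3+37/12·τ+0·τ²+-1/12·τ³=-571/256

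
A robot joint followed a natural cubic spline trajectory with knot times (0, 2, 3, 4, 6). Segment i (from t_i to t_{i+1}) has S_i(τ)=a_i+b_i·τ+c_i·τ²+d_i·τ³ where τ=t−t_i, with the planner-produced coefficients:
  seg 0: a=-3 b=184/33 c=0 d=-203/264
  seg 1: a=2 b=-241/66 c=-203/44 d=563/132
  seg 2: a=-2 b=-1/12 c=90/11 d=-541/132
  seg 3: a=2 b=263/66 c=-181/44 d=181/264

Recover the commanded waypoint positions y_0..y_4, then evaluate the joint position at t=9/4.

y_0=-3 y_1=2 y_2=-2 y_3=2 y_4=-1
S(9/4) = 2437/2816

y_0 = S_0(0) = a_0 = -3
y_1 = S_1(0) = a_1 = 2
y_2 = S_2(0) = a_2 = -2
y_3 = S_3(0) = a_3 = 2
y_4 = S_3(2) = -1
t_q=9/4 is in segment 1 (τ=1/4); S_1(τ)=2437/2816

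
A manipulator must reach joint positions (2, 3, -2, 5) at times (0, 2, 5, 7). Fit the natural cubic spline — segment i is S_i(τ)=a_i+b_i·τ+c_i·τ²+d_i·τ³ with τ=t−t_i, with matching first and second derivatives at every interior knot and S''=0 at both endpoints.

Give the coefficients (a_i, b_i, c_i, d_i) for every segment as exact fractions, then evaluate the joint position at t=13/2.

Δ: Δ0=1/2, Δ1=-5/3, Δ2=7/2
row 1: diag=10, rhs=-13; c'=3/10, d'=-13/10
row 2: denom=10−3·3/10=91/10; d'=(31−3·-13/10)/(91/10)=349/91
back: M2=349/91
back: M1=-13/10−3/10·349/91=-223/91
M: M0=0, M1=-223/91, M2=349/91, M3=0
seg 0: a=2, c=M0/2=0, d=(M1−M0)/(6·2)=-223/1092, b=Δ0−h0·(2M0+M1)/6=719/546
seg 1: a=3, c=M1/2=-223/182, d=(M2−M1)/(6·3)=22/63, b=Δ1−h1·(2M1+M2)/6=-619/546
seg 2: a=-2, c=M2/2=349/182, d=(M3−M2)/(6·2)=-349/1092, b=Δ2−h2·(2M2+M3)/6=515/546
t_q=13/2 → seg 2, τ=3/2; S=-2+515/546·τ+349/182·τ²+-349/1092·τ³=7719/2912

  seg 0: a=2 b=719/546 c=0 d=-223/1092
  seg 1: a=3 b=-619/546 c=-223/182 d=22/63
  seg 2: a=-2 b=515/546 c=349/182 d=-349/1092
S(13/2) = 7719/2912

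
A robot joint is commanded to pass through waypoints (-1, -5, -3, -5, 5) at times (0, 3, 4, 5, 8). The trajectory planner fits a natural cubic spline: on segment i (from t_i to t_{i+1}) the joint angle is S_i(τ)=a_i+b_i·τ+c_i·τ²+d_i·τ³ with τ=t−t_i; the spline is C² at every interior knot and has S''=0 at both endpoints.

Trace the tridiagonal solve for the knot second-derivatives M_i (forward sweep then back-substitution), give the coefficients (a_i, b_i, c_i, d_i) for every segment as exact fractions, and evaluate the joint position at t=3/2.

Δ: Δ0=-4/3, Δ1=2, Δ2=-2, Δ3=10/3
row 1: diag=8, rhs=20; c'=1/8, d'=5/2
row 2: denom=4−1·1/8=31/8; d'=(-24−1·5/2)/(31/8)=-212/31
row 3: denom=8−1·8/31=240/31; d'=(32−1·-212/31)/(240/31)=301/60
back: M3=301/60
back: M2=-212/31−8/31·301/60=-122/15
back: M1=5/2−1/8·-122/15=211/60
M: M0=0, M1=211/60, M2=-122/15, M3=301/60, M4=0
seg 0: a=-1, c=M0/2=0, d=(M1−M0)/(6·3)=211/1080, b=Δ0−h0·(2M0+M1)/6=-371/120
seg 1: a=-5, c=M1/2=211/120, d=(M2−M1)/(6·1)=-233/120, b=Δ1−h1·(2M1+M2)/6=131/60
seg 2: a=-3, c=M2/2=-61/15, d=(M3−M2)/(6·1)=263/120, b=Δ2−h2·(2M2+M3)/6=-1/8
seg 3: a=-5, c=M3/2=301/120, d=(M4−M3)/(6·3)=-301/1080, b=Δ3−h3·(2M3+M4)/6=-101/60
t_q=3/2 → seg 0, τ=3/2; S=-1+-371/120·τ+0·τ²+211/1080·τ³=-1593/320

  seg 0: a=-1 b=-371/120 c=0 d=211/1080
  seg 1: a=-5 b=131/60 c=211/120 d=-233/120
  seg 2: a=-3 b=-1/8 c=-61/15 d=263/120
  seg 3: a=-5 b=-101/60 c=301/120 d=-301/1080
S(3/2) = -1593/320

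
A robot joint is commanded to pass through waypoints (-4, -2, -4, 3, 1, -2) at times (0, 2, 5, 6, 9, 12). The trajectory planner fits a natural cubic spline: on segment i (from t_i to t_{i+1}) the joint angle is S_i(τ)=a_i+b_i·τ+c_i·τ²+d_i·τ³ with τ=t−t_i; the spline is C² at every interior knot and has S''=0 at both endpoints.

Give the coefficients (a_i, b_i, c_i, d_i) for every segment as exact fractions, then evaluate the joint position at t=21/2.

  seg 0: a=-4 b=4295/2019 c=0 d=-569/2019
  seg 1: a=-2 b=-2533/2019 c=-1138/673 d=11429/18171
  seg 2: a=-4 b=11270/2019 c=8015/2019 d=-5152/2019
  seg 3: a=3 b=3948/673 c=-7441/2019 d=9133/18171
  seg 4: a=1 b=-1801/673 c=564/673 d=-188/2019
S(21/2) = -971/673

Δ: Δ0=1, Δ1=-2/3, Δ2=7, Δ3=-2/3, Δ4=-1
row 1: diag=10, rhs=-10; c'=3/10, d'=-1
row 2: denom=8−3·3/10=71/10; d'=(46−3·-1)/(71/10)=490/71
row 3: denom=8−1·10/71=558/71; d'=(-46−1·490/71)/(558/71)=-626/93
row 4: denom=12−3·71/186=673/62; d'=(-2−3·-626/93)/(673/62)=1128/673
back: M4=1128/673
back: M3=-626/93−71/186·1128/673=-14882/2019
back: M2=490/71−10/71·-14882/2019=16030/2019
back: M1=-1−3/10·16030/2019=-2276/673
M: M0=0, M1=-2276/673, M2=16030/2019, M3=-14882/2019, M4=1128/673, M5=0
seg 0: a=-4, c=M0/2=0, d=(M1−M0)/(6·2)=-569/2019, b=Δ0−h0·(2M0+M1)/6=4295/2019
seg 1: a=-2, c=M1/2=-1138/673, d=(M2−M1)/(6·3)=11429/18171, b=Δ1−h1·(2M1+M2)/6=-2533/2019
seg 2: a=-4, c=M2/2=8015/2019, d=(M3−M2)/(6·1)=-5152/2019, b=Δ2−h2·(2M2+M3)/6=11270/2019
seg 3: a=3, c=M3/2=-7441/2019, d=(M4−M3)/(6·3)=9133/18171, b=Δ3−h3·(2M3+M4)/6=3948/673
seg 4: a=1, c=M4/2=564/673, d=(M5−M4)/(6·3)=-188/2019, b=Δ4−h4·(2M4+M5)/6=-1801/673
t_q=21/2 → seg 4, τ=3/2; S=1+-1801/673·τ+564/673·τ²+-188/2019·τ³=-971/673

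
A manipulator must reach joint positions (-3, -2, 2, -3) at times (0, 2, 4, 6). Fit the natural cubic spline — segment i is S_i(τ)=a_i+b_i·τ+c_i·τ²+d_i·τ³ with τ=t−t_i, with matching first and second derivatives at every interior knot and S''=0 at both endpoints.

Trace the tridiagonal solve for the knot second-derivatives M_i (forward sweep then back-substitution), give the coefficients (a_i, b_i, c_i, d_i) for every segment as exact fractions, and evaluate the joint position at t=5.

  seg 0: a=-3 b=-1/5 c=0 d=7/40
  seg 1: a=-2 b=19/10 c=21/20 d=-1/2
  seg 2: a=2 b=1/10 c=-39/20 d=13/40
S(5) = 19/40

Δ: Δ0=1/2, Δ1=2, Δ2=-5/2
row 1: diag=8, rhs=9; c'=1/4, d'=9/8
row 2: denom=8−2·1/4=15/2; d'=(-27−2·9/8)/(15/2)=-39/10
back: M2=-39/10
back: M1=9/8−1/4·-39/10=21/10
M: M0=0, M1=21/10, M2=-39/10, M3=0
seg 0: a=-3, c=M0/2=0, d=(M1−M0)/(6·2)=7/40, b=Δ0−h0·(2M0+M1)/6=-1/5
seg 1: a=-2, c=M1/2=21/20, d=(M2−M1)/(6·2)=-1/2, b=Δ1−h1·(2M1+M2)/6=19/10
seg 2: a=2, c=M2/2=-39/20, d=(M3−M2)/(6·2)=13/40, b=Δ2−h2·(2M2+M3)/6=1/10
t_q=5 → seg 2, τ=1; S=2+1/10·τ+-39/20·τ²+13/40·τ³=19/40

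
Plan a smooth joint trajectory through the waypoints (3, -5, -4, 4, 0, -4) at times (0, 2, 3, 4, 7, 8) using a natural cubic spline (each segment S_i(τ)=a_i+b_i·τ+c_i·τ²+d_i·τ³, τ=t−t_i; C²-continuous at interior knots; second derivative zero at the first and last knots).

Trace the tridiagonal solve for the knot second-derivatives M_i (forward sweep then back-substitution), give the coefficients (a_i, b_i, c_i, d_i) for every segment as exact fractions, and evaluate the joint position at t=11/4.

Δ: Δ0=-4, Δ1=1, Δ2=8, Δ3=-4/3, Δ4=-4
row 1: diag=6, rhs=30; c'=1/6, d'=5
row 2: denom=4−1·1/6=23/6; d'=(42−1·5)/(23/6)=222/23
row 3: denom=8−1·6/23=178/23; d'=(-56−1·222/23)/(178/23)=-755/89
row 4: denom=8−3·69/178=1217/178; d'=(-16−3·-755/89)/(1217/178)=1682/1217
back: M4=1682/1217
back: M3=-755/89−69/178·1682/1217=-10976/1217
back: M2=222/23−6/23·-10976/1217=14610/1217
back: M1=5−1/6·14610/1217=3650/1217
M: M0=0, M1=3650/1217, M2=14610/1217, M3=-10976/1217, M4=1682/1217, M5=0
seg 0: a=3, c=M0/2=0, d=(M1−M0)/(6·2)=1825/7302, b=Δ0−h0·(2M0+M1)/6=-18254/3651
seg 1: a=-5, c=M1/2=1825/1217, d=(M2−M1)/(6·1)=5480/3651, b=Δ1−h1·(2M1+M2)/6=-7304/3651
seg 2: a=-4, c=M2/2=7305/1217, d=(M3−M2)/(6·1)=-12793/3651, b=Δ2−h2·(2M2+M3)/6=20086/3651
seg 3: a=4, c=M3/2=-5488/1217, d=(M4−M3)/(6·3)=6329/10953, b=Δ3−h3·(2M3+M4)/6=25537/3651
seg 4: a=0, c=M4/2=841/1217, d=(M5−M4)/(6·1)=-841/3651, b=Δ4−h4·(2M4+M5)/6=-16286/3651
t_q=11/4 → seg 1, τ=3/4; S=-5+-7304/3651·τ+1825/1217·τ²+5480/3651·τ³=-97821/19472

  seg 0: a=3 b=-18254/3651 c=0 d=1825/7302
  seg 1: a=-5 b=-7304/3651 c=1825/1217 d=5480/3651
  seg 2: a=-4 b=20086/3651 c=7305/1217 d=-12793/3651
  seg 3: a=4 b=25537/3651 c=-5488/1217 d=6329/10953
  seg 4: a=0 b=-16286/3651 c=841/1217 d=-841/3651
S(11/4) = -97821/19472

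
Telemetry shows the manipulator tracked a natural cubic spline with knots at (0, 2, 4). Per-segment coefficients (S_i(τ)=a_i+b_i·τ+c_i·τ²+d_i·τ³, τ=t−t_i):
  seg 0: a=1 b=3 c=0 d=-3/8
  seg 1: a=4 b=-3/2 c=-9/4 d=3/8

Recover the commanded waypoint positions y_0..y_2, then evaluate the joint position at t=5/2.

y_0=1 y_1=4 y_2=-5
S(5/2) = 175/64

y_0 = S_0(0) = a_0 = 1
y_1 = S_1(0) = a_1 = 4
y_2 = S_1(2) = -5
t_q=5/2 is in segment 1 (τ=1/2); S_1(τ)=175/64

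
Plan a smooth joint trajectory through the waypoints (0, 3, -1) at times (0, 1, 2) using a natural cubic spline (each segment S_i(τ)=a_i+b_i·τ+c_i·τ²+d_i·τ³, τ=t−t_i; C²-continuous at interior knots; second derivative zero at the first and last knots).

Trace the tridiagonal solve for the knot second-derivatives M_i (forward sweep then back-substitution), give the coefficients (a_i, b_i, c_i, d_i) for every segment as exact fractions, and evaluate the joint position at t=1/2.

  seg 0: a=0 b=19/4 c=0 d=-7/4
  seg 1: a=3 b=-1/2 c=-21/4 d=7/4
S(1/2) = 69/32

Δ: Δ0=3, Δ1=-4
row 1: diag=4, rhs=-42; c'=1/4, d'=-21/2
back: M1=-21/2
M: M0=0, M1=-21/2, M2=0
seg 0: a=0, c=M0/2=0, d=(M1−M0)/(6·1)=-7/4, b=Δ0−h0·(2M0+M1)/6=19/4
seg 1: a=3, c=M1/2=-21/4, d=(M2−M1)/(6·1)=7/4, b=Δ1−h1·(2M1+M2)/6=-1/2
t_q=1/2 → seg 0, τ=1/2; S=0+19/4·τ+0·τ²+-7/4·τ³=69/32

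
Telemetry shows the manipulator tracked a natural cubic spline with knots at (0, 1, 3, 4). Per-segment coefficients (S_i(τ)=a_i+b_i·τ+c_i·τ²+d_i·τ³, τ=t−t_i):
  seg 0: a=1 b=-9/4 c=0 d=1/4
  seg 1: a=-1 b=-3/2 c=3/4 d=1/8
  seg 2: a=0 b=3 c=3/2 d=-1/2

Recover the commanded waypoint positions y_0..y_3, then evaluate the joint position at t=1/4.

y_0 = S_0(0) = a_0 = 1
y_1 = S_1(0) = a_1 = -1
y_2 = S_2(0) = a_2 = 0
y_3 = S_2(1) = 4
t_q=1/4 is in segment 0 (τ=1/4); S_0(τ)=113/256

y_0=1 y_1=-1 y_2=0 y_3=4
S(1/4) = 113/256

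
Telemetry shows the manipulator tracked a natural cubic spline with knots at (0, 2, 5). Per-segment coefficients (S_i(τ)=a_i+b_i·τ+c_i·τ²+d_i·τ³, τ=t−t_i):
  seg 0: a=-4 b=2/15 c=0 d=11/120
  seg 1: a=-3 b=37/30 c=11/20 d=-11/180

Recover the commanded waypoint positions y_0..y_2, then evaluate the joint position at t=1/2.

y_0 = S_0(0) = a_0 = -4
y_1 = S_1(0) = a_1 = -3
y_2 = S_1(3) = 4
t_q=1/2 is in segment 0 (τ=1/2); S_0(τ)=-251/64

y_0=-4 y_1=-3 y_2=4
S(1/2) = -251/64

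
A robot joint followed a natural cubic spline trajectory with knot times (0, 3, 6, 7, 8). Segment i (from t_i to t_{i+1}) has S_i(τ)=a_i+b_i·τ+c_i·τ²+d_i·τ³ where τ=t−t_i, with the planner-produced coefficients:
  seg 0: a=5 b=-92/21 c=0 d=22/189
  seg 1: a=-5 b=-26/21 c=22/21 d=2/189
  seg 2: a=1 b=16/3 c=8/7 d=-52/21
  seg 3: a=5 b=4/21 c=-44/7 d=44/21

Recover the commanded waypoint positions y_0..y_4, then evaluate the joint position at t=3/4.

y_0 = S_0(0) = a_0 = 5
y_1 = S_1(0) = a_1 = -5
y_2 = S_2(0) = a_2 = 1
y_3 = S_3(0) = a_3 = 5
y_4 = S_3(1) = 1
t_q=3/4 is in segment 0 (τ=3/4); S_0(τ)=395/224

y_0=5 y_1=-5 y_2=1 y_3=5 y_4=1
S(3/4) = 395/224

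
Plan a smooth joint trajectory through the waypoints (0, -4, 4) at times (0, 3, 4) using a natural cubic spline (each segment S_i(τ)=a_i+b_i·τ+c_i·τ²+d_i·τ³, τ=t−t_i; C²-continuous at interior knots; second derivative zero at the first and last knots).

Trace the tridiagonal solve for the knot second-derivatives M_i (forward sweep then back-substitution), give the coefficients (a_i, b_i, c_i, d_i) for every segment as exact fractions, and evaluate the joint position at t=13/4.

  seg 0: a=0 b=-29/6 c=0 d=7/18
  seg 1: a=-4 b=17/3 c=7/2 d=-7/6
S(13/4) = -305/128

Δ: Δ0=-4/3, Δ1=8
row 1: diag=8, rhs=56; c'=1/8, d'=7
back: M1=7
M: M0=0, M1=7, M2=0
seg 0: a=0, c=M0/2=0, d=(M1−M0)/(6·3)=7/18, b=Δ0−h0·(2M0+M1)/6=-29/6
seg 1: a=-4, c=M1/2=7/2, d=(M2−M1)/(6·1)=-7/6, b=Δ1−h1·(2M1+M2)/6=17/3
t_q=13/4 → seg 1, τ=1/4; S=-4+17/3·τ+7/2·τ²+-7/6·τ³=-305/128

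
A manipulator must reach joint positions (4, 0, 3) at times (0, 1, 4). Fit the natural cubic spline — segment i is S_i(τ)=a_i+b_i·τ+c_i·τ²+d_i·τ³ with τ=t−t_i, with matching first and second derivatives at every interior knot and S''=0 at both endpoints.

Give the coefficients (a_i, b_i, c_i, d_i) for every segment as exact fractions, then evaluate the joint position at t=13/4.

  seg 0: a=4 b=-37/8 c=0 d=5/8
  seg 1: a=0 b=-11/4 c=15/8 d=-5/24
S(13/4) = 477/512

Δ: Δ0=-4, Δ1=1
row 1: diag=8, rhs=30; c'=3/8, d'=15/4
back: M1=15/4
M: M0=0, M1=15/4, M2=0
seg 0: a=4, c=M0/2=0, d=(M1−M0)/(6·1)=5/8, b=Δ0−h0·(2M0+M1)/6=-37/8
seg 1: a=0, c=M1/2=15/8, d=(M2−M1)/(6·3)=-5/24, b=Δ1−h1·(2M1+M2)/6=-11/4
t_q=13/4 → seg 1, τ=9/4; S=0+-11/4·τ+15/8·τ²+-5/24·τ³=477/512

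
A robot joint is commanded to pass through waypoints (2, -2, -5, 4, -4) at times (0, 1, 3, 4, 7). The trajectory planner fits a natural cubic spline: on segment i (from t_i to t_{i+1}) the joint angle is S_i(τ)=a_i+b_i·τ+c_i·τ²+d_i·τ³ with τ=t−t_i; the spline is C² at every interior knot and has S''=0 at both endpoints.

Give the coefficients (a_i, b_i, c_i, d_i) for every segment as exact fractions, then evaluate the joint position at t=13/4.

Δ: Δ0=-4, Δ1=-3/2, Δ2=9, Δ3=-8/3
row 1: diag=6, rhs=15; c'=1/3, d'=5/2
row 2: denom=6−2·1/3=16/3; d'=(63−2·5/2)/(16/3)=87/8
row 3: denom=8−1·3/16=125/16; d'=(-70−1·87/8)/(125/16)=-1294/125
back: M3=-1294/125
back: M2=87/8−3/16·-1294/125=1602/125
back: M1=5/2−1/3·1602/125=-443/250
M: M0=0, M1=-443/250, M2=1602/125, M3=-1294/125, M4=0
seg 0: a=2, c=M0/2=0, d=(M1−M0)/(6·1)=-443/1500, b=Δ0−h0·(2M0+M1)/6=-5557/1500
seg 1: a=-2, c=M1/2=-443/500, d=(M2−M1)/(6·2)=3647/3000, b=Δ1−h1·(2M1+M2)/6=-3443/750
seg 2: a=-5, c=M2/2=801/125, d=(M3−M2)/(6·1)=-1448/375, b=Δ2−h2·(2M2+M3)/6=484/75
seg 3: a=4, c=M3/2=-647/125, d=(M4−M3)/(6·3)=647/1125, b=Δ3−h3·(2M3+M4)/6=2882/375
t_q=13/4 → seg 2, τ=1/4; S=-5+484/75·τ+801/125·τ²+-1448/375·τ³=-6093/2000

  seg 0: a=2 b=-5557/1500 c=0 d=-443/1500
  seg 1: a=-2 b=-3443/750 c=-443/500 d=3647/3000
  seg 2: a=-5 b=484/75 c=801/125 d=-1448/375
  seg 3: a=4 b=2882/375 c=-647/125 d=647/1125
S(13/4) = -6093/2000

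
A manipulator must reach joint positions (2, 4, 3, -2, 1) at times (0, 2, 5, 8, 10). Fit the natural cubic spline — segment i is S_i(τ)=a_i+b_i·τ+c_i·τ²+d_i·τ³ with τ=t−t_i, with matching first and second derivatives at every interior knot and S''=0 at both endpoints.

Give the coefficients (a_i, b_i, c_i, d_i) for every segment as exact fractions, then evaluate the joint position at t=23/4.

  seg 0: a=2 b=393/340 c=0 d=-53/1360
  seg 1: a=4 b=117/170 c=-159/680 d=-653/18360
  seg 2: a=3 b=-67/40 c=-113/204 d=3407/18360
  seg 3: a=-2 b=1/85 c=759/680 d=-253/1360
S(23/4) = 13147/8704

Δ: Δ0=1, Δ1=-1/3, Δ2=-5/3, Δ3=3/2
row 1: diag=10, rhs=-8; c'=3/10, d'=-4/5
row 2: denom=12−3·3/10=111/10; d'=(-8−3·-4/5)/(111/10)=-56/111
row 3: denom=10−3·10/37=340/37; d'=(19−3·-56/111)/(340/37)=759/340
back: M3=759/340
back: M2=-56/111−10/37·759/340=-113/102
back: M1=-4/5−3/10·-113/102=-159/340
M: M0=0, M1=-159/340, M2=-113/102, M3=759/340, M4=0
seg 0: a=2, c=M0/2=0, d=(M1−M0)/(6·2)=-53/1360, b=Δ0−h0·(2M0+M1)/6=393/340
seg 1: a=4, c=M1/2=-159/680, d=(M2−M1)/(6·3)=-653/18360, b=Δ1−h1·(2M1+M2)/6=117/170
seg 2: a=3, c=M2/2=-113/204, d=(M3−M2)/(6·3)=3407/18360, b=Δ2−h2·(2M2+M3)/6=-67/40
seg 3: a=-2, c=M3/2=759/680, d=(M4−M3)/(6·2)=-253/1360, b=Δ3−h3·(2M3+M4)/6=1/85
t_q=23/4 → seg 2, τ=3/4; S=3+-67/40·τ+-113/204·τ²+3407/18360·τ³=13147/8704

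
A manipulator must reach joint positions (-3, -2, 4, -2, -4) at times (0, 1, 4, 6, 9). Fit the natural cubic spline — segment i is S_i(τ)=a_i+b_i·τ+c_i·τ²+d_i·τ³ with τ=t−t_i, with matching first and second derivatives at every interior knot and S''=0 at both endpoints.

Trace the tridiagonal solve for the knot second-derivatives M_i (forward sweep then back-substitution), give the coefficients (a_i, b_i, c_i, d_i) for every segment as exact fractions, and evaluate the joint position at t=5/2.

Δ: Δ0=1, Δ1=2, Δ2=-3, Δ3=-2/3
row 1: diag=8, rhs=6; c'=3/8, d'=3/4
row 2: denom=10−3·3/8=71/8; d'=(-30−3·3/4)/(71/8)=-258/71
row 3: denom=10−2·16/71=678/71; d'=(14−2·-258/71)/(678/71)=755/339
back: M3=755/339
back: M2=-258/71−16/71·755/339=-1402/339
back: M1=3/4−3/8·-1402/339=260/113
M: M0=0, M1=260/113, M2=-1402/339, M3=755/339, M4=0
seg 0: a=-3, c=M0/2=0, d=(M1−M0)/(6·1)=130/339, b=Δ0−h0·(2M0+M1)/6=209/339
seg 1: a=-2, c=M1/2=130/113, d=(M2−M1)/(6·3)=-1091/3051, b=Δ1−h1·(2M1+M2)/6=599/339
seg 2: a=4, c=M2/2=-701/339, d=(M3−M2)/(6·2)=719/1356, b=Δ2−h2·(2M2+M3)/6=-334/339
seg 3: a=-2, c=M3/2=755/678, d=(M4−M3)/(6·3)=-755/6102, b=Δ3−h3·(2M3+M4)/6=-327/113
t_q=5/2 → seg 1, τ=3/2; S=-2+599/339·τ+130/113·τ²+-1091/3051·τ³=1837/904

  seg 0: a=-3 b=209/339 c=0 d=130/339
  seg 1: a=-2 b=599/339 c=130/113 d=-1091/3051
  seg 2: a=4 b=-334/339 c=-701/339 d=719/1356
  seg 3: a=-2 b=-327/113 c=755/678 d=-755/6102
S(5/2) = 1837/904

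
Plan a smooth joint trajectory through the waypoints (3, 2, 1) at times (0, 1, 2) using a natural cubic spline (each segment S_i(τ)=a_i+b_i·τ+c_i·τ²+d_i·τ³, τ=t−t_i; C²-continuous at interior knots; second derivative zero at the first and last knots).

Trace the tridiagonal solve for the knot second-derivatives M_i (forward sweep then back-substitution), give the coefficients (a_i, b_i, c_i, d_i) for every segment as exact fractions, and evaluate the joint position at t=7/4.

  seg 0: a=3 b=-1 c=0 d=0
  seg 1: a=2 b=-1 c=0 d=0
S(7/4) = 5/4

Δ: Δ0=-1, Δ1=-1
row 1: diag=4, rhs=0; c'=1/4, d'=0
back: M1=0
M: M0=0, M1=0, M2=0
seg 0: a=3, c=M0/2=0, d=(M1−M0)/(6·1)=0, b=Δ0−h0·(2M0+M1)/6=-1
seg 1: a=2, c=M1/2=0, d=(M2−M1)/(6·1)=0, b=Δ1−h1·(2M1+M2)/6=-1
t_q=7/4 → seg 1, τ=3/4; S=2+-1·τ+0·τ²+0·τ³=5/4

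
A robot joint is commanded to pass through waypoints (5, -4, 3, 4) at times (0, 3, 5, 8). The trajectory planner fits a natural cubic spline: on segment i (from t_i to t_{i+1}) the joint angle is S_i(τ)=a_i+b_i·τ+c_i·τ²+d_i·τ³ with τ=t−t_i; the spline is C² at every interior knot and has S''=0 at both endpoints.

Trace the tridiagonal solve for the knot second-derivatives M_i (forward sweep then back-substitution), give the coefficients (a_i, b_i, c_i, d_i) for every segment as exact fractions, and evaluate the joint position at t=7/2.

Δ: Δ0=-3, Δ1=7/2, Δ2=1/3
row 1: diag=10, rhs=39; c'=1/5, d'=39/10
row 2: denom=10−2·1/5=48/5; d'=(-19−2·39/10)/(48/5)=-67/24
back: M2=-67/24
back: M1=39/10−1/5·-67/24=107/24
M: M0=0, M1=107/24, M2=-67/24, M3=0
seg 0: a=5, c=M0/2=0, d=(M1−M0)/(6·3)=107/432, b=Δ0−h0·(2M0+M1)/6=-251/48
seg 1: a=-4, c=M1/2=107/48, d=(M2−M1)/(6·2)=-29/48, b=Δ1−h1·(2M1+M2)/6=35/24
seg 2: a=3, c=M2/2=-67/48, d=(M3−M2)/(6·3)=67/432, b=Δ2−h2·(2M2+M3)/6=25/8
t_q=7/2 → seg 1, τ=1/2; S=-4+35/24·τ+107/48·τ²+-29/48·τ³=-357/128

  seg 0: a=5 b=-251/48 c=0 d=107/432
  seg 1: a=-4 b=35/24 c=107/48 d=-29/48
  seg 2: a=3 b=25/8 c=-67/48 d=67/432
S(7/2) = -357/128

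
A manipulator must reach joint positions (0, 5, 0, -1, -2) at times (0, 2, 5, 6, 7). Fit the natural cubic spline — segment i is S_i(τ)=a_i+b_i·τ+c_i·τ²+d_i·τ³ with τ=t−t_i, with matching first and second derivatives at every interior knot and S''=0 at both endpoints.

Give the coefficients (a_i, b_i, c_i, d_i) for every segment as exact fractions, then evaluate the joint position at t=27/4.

  seg 0: a=0 b=1439/411 c=0 d=-823/3288
  seg 1: a=5 b=409/822 c=-823/548 d=1283/4932
  seg 2: a=0 b=-2449/1644 c=115/137 d=-575/1644
  seg 3: a=-1 b=-707/822 c=-115/548 d=115/1644
S(27/4) = -60801/35072

Δ: Δ0=5/2, Δ1=-5/3, Δ2=-1, Δ3=-1
row 1: diag=10, rhs=-25; c'=3/10, d'=-5/2
row 2: denom=8−3·3/10=71/10; d'=(4−3·-5/2)/(71/10)=115/71
row 3: denom=4−1·10/71=274/71; d'=(0−1·115/71)/(274/71)=-115/274
back: M3=-115/274
back: M2=115/71−10/71·-115/274=230/137
back: M1=-5/2−3/10·230/137=-823/274
M: M0=0, M1=-823/274, M2=230/137, M3=-115/274, M4=0
seg 0: a=0, c=M0/2=0, d=(M1−M0)/(6·2)=-823/3288, b=Δ0−h0·(2M0+M1)/6=1439/411
seg 1: a=5, c=M1/2=-823/548, d=(M2−M1)/(6·3)=1283/4932, b=Δ1−h1·(2M1+M2)/6=409/822
seg 2: a=0, c=M2/2=115/137, d=(M3−M2)/(6·1)=-575/1644, b=Δ2−h2·(2M2+M3)/6=-2449/1644
seg 3: a=-1, c=M3/2=-115/548, d=(M4−M3)/(6·1)=115/1644, b=Δ3−h3·(2M3+M4)/6=-707/822
t_q=27/4 → seg 3, τ=3/4; S=-1+-707/822·τ+-115/548·τ²+115/1644·τ³=-60801/35072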